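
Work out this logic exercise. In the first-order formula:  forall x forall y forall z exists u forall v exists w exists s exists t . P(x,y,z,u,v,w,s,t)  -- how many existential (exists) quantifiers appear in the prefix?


Quantifier prefix: forall x forall y forall z exists u forall v exists w exists s exists t
Mark each quantifier type:
  U U U E U E E E
Universal count = 4, Existential count = 4
Asked for existential (exists) quantifiers: 4

4


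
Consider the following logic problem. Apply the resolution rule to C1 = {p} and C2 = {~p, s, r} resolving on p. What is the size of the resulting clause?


Remove p from C1 and ~p from C2.
C1 remainder: {}
C2 remainder: {s, r}
Union (resolvent): {r, s}
Resolvent has 2 literal(s).

2


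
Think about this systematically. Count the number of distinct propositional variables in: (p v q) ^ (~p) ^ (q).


Identify each variable that appears in the formula.
Variables found: p, q
Count = 2

2


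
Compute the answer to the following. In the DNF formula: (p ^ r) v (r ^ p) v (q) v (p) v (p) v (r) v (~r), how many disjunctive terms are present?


A DNF formula is a disjunction of terms (conjunctions).
Terms are separated by v.
Counting the disjuncts: 7 terms.

7


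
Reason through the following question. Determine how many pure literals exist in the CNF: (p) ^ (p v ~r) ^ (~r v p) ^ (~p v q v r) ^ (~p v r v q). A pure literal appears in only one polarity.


Check each variable for pure literal status:
p: mixed (not pure)
q: pure positive
r: mixed (not pure)
Pure literal count = 1

1


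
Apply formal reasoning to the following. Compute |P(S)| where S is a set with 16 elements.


The power set of a set with n elements has 2^n elements.
|P(S)| = 2^16 = 65536

65536


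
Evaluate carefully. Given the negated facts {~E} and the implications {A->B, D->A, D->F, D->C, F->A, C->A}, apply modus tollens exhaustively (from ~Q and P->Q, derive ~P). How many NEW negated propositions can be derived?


Initial negated facts: {~E}
Apply modus tollens to closure:
  (no implication fires)
Final negated: {~E}
New negations: {(none)}
Count = 0

0


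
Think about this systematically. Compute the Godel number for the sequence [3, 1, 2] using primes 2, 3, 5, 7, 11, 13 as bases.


Encode each element as an exponent of the corresponding prime:
  2^3 = 8
  3^1 = 3
  5^2 = 25
Product = 8 * 3 * 25 = 600

600


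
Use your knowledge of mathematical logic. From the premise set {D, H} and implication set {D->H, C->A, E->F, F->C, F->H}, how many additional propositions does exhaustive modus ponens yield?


Initial facts: {D, H}
Apply modus ponens to closure:
  (no implication fires)
Final known: {D, H}
New propositions: {(none)}
Count = 0

0


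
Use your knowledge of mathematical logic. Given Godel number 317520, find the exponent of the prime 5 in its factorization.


Factorize 317520 by dividing by 5 repeatedly.
Division steps: 5 divides 317520 exactly 1 time(s).
Exponent of 5 = 1

1


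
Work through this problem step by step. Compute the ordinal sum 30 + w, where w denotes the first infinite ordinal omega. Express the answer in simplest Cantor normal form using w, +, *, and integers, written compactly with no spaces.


Compute 30 + w.
Ordinal + is associative but NOT commutative; for finite n>0, n + w = w but w + n stays w+n.
Any finite left addend is absorbed by w on the right: 30 + w = w.
Result = w

w


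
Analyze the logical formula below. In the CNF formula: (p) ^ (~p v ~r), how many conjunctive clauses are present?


A CNF formula is a conjunction of clauses.
Clauses are separated by ^.
Counting the conjuncts: 2 clauses.

2


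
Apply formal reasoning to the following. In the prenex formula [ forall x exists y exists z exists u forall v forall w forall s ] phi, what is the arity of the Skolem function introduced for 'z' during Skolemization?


Quantifier prefix: forall x exists y exists z exists u forall v forall w forall s
'z' is existentially quantified at position 3.
Universal variables preceding it: x
Skolem function arity = 1

1


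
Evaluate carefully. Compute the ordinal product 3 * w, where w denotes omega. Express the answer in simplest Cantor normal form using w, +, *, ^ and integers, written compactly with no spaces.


Compute 3 * w.
Ordinal * is associative and left-distributive over +, but NOT commutative; for finite n>1, n*w = w but w*n stays w*n.
For finite n>0, n * w = sup{n*k : k<w} = w. So 3 * w = w.
Result = w

w


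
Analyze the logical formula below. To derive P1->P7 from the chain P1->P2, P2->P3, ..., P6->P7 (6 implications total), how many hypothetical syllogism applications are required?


With 6 implications in a chain connecting 7 propositions:
P1->P2, P2->P3, ..., P6->P7
Steps needed = (number of implications) - 1 = 6 - 1 = 5

5


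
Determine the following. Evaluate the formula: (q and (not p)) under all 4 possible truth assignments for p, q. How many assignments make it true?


Check all 4 assignments:
p=0, q=0: 0
p=0, q=1: 1
p=1, q=0: 0
p=1, q=1: 0
Count of True = 1

1


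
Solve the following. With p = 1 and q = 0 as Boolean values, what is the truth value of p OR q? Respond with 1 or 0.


p = 1, q = 0
Operation: p OR q
Evaluate: 1 OR 0 = 1

1


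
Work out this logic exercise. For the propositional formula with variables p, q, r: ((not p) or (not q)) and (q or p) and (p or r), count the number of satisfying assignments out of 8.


Evaluate all 8 assignments for p, q, r:
p=0, q=0, r=0: 0
p=0, q=0, r=1: 0
p=0, q=1, r=0: 0
p=0, q=1, r=1: 1
p=1, q=0, r=0: 1
p=1, q=0, r=1: 1
p=1, q=1, r=0: 0
p=1, q=1, r=1: 0
Satisfying count = 3

3


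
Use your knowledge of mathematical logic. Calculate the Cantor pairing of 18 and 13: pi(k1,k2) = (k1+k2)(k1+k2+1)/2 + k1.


k1 + k2 = 31
(k1+k2)(k1+k2+1)/2 = 31 * 32 / 2 = 496
pi = 496 + 18 = 514

514


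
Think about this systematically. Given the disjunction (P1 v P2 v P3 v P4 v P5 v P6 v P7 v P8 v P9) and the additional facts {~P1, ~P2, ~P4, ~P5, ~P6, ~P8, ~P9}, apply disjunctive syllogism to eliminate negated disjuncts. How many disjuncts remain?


Original disjuncts (9): P1, P2, P3, P4, P5, P6, P7, P8, P9
Negated (eliminate): ~P1, ~P2, ~P4, ~P5, ~P6, ~P8, ~P9
Remaining disjuncts: P3, P7
Count = 9 - 7 = 2

2


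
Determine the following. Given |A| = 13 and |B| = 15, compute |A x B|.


The Cartesian product A x B contains all ordered pairs (a, b).
|A x B| = |A| * |B| = 13 * 15 = 195

195


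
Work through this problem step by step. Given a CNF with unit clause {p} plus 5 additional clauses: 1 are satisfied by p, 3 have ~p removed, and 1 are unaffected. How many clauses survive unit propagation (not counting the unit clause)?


Satisfied (removed): 1
Shortened (remain): 3
Unchanged (remain): 1
Remaining = 3 + 1 = 4

4


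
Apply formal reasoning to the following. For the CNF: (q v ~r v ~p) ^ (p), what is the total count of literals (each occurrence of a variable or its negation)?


Counting literals in each clause:
Clause 1: 3 literal(s)
Clause 2: 1 literal(s)
Total = 4

4


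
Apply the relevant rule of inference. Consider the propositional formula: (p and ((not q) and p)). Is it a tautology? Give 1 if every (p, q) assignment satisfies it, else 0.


Check all 4 assignments:
p=0, q=0: 0
p=0, q=1: 0
p=1, q=0: 1
p=1, q=1: 0
Satisfying count = 1/4.
Tautology iff count = 4: no.

0


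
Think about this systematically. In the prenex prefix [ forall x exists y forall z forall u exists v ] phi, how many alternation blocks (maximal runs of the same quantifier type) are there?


Quantifier-type sequence: A E A A E  (A=forall, E=exists)
Group into maximal same-type runs:
  Ax1 | Ex1 | Ax2 | Ex1
Number of blocks = 4

4


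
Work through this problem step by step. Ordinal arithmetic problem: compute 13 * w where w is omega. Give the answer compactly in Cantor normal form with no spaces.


Compute 13 * w.
Ordinal * is associative and left-distributive over +, but NOT commutative; for finite n>1, n*w = w but w*n stays w*n.
For finite n>0, n * w = sup{n*k : k<w} = w. So 13 * w = w.
Result = w

w


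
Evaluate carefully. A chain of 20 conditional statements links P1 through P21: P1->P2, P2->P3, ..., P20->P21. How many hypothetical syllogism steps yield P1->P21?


With 20 implications in a chain connecting 21 propositions:
P1->P2, P2->P3, ..., P20->P21
Steps needed = (number of implications) - 1 = 20 - 1 = 19

19


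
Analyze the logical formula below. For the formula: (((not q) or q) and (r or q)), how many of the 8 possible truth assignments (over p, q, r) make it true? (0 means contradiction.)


Check all 8 assignments:
p=0, q=0, r=0: 0
p=0, q=0, r=1: 1
p=0, q=1, r=0: 1
p=0, q=1, r=1: 1
p=1, q=0, r=0: 0
p=1, q=0, r=1: 1
p=1, q=1, r=0: 1
p=1, q=1, r=1: 1
Count of True = 6

6


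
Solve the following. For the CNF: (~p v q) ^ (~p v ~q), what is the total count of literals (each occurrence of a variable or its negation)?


Counting literals in each clause:
Clause 1: 2 literal(s)
Clause 2: 2 literal(s)
Total = 4

4


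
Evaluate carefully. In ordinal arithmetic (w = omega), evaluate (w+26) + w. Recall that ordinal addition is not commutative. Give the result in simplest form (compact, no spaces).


Compute (w+26) + w.
Ordinal + is associative but NOT commutative; for finite n>0, n + w = w but w + n stays w+n.
(w+26) + w = w + (26+w) = w + w = w*2 (the finite tail 26 is absorbed by the right w).
Result = w*2

w*2


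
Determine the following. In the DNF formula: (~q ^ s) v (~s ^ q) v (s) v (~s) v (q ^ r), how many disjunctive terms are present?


A DNF formula is a disjunction of terms (conjunctions).
Terms are separated by v.
Counting the disjuncts: 5 terms.

5


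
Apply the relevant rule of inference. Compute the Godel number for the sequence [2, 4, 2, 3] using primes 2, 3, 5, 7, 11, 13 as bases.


Encode each element as an exponent of the corresponding prime:
  2^2 = 4
  3^4 = 81
  5^2 = 25
  7^3 = 343
Product = 4 * 81 * 25 * 343 = 2778300

2778300


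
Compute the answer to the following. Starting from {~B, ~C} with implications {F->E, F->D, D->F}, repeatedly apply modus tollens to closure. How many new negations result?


Initial negated facts: {~B, ~C}
Apply modus tollens to closure:
  (no implication fires)
Final negated: {~B, ~C}
New negations: {(none)}
Count = 0

0


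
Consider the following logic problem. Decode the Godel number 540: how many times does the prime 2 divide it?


Factorize 540 by dividing by 2 repeatedly.
Division steps: 2 divides 540 exactly 2 time(s).
Exponent of 2 = 2

2


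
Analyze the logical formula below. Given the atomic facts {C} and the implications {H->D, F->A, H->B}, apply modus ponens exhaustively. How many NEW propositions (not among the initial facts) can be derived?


Initial facts: {C}
Apply modus ponens to closure:
  (no implication fires)
Final known: {C}
New propositions: {(none)}
Count = 0

0


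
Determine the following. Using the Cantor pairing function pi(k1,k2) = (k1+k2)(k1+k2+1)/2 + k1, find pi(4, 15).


k1 + k2 = 19
(k1+k2)(k1+k2+1)/2 = 19 * 20 / 2 = 190
pi = 190 + 4 = 194

194


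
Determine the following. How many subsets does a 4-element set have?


The power set of a set with n elements has 2^n elements.
|P(S)| = 2^4 = 16

16


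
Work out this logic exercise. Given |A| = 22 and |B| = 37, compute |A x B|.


The Cartesian product A x B contains all ordered pairs (a, b).
|A x B| = |A| * |B| = 22 * 37 = 814

814


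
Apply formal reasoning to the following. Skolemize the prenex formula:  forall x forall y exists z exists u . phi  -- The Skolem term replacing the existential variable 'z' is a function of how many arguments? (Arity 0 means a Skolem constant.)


Quantifier prefix: forall x forall y exists z exists u
'z' is existentially quantified at position 3.
Universal variables preceding it: x, y
Skolem function arity = 2

2


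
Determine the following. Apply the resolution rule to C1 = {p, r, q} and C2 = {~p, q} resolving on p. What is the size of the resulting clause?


Remove p from C1 and ~p from C2.
C1 remainder: {r, q}
C2 remainder: {q}
Union (resolvent): {q, r}
Resolvent has 2 literal(s).

2


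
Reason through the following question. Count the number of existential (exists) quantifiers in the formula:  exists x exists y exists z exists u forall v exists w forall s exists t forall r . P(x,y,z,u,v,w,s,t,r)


Quantifier prefix: exists x exists y exists z exists u forall v exists w forall s exists t forall r
Mark each quantifier type:
  E E E E U E U E U
Universal count = 3, Existential count = 6
Asked for existential (exists) quantifiers: 6

6


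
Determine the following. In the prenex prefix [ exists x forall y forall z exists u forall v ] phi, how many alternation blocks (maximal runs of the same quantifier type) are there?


Quantifier-type sequence: E A A E A  (A=forall, E=exists)
Group into maximal same-type runs:
  Ex1 | Ax2 | Ex1 | Ax1
Number of blocks = 4

4


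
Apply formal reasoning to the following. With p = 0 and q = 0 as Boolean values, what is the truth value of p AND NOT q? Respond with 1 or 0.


p = 0, q = 0
Operation: p AND NOT q
Evaluate: 0 AND NOT 0 = 0

0


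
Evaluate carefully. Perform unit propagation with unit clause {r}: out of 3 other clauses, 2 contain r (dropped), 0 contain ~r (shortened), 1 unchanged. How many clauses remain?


Satisfied (removed): 2
Shortened (remain): 0
Unchanged (remain): 1
Remaining = 0 + 1 = 1

1


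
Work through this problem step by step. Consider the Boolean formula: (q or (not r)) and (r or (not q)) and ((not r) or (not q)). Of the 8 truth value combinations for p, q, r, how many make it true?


Evaluate all 8 assignments for p, q, r:
p=0, q=0, r=0: 1
p=0, q=0, r=1: 0
p=0, q=1, r=0: 0
p=0, q=1, r=1: 0
p=1, q=0, r=0: 1
p=1, q=0, r=1: 0
p=1, q=1, r=0: 0
p=1, q=1, r=1: 0
Satisfying count = 2

2


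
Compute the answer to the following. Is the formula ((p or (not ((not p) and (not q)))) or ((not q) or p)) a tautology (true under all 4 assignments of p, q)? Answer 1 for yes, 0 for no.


Check all 4 assignments:
p=0, q=0: 1
p=0, q=1: 1
p=1, q=0: 1
p=1, q=1: 1
Satisfying count = 4/4.
Tautology iff count = 4: yes.

1


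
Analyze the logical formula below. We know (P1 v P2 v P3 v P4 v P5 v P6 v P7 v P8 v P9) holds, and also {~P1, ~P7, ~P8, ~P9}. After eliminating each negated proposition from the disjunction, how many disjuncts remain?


Original disjuncts (9): P1, P2, P3, P4, P5, P6, P7, P8, P9
Negated (eliminate): ~P1, ~P7, ~P8, ~P9
Remaining disjuncts: P2, P3, P4, P5, P6
Count = 9 - 4 = 5

5


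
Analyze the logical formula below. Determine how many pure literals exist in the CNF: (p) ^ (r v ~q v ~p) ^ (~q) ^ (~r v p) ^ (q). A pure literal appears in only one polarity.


Check each variable for pure literal status:
p: mixed (not pure)
q: mixed (not pure)
r: mixed (not pure)
Pure literal count = 0

0


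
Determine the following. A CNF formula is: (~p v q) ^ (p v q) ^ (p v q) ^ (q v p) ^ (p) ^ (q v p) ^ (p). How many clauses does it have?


A CNF formula is a conjunction of clauses.
Clauses are separated by ^.
Counting the conjuncts: 7 clauses.

7


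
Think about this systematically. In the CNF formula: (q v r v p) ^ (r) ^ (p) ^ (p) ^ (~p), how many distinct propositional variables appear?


Identify each variable that appears in the formula.
Variables found: p, q, r
Count = 3

3


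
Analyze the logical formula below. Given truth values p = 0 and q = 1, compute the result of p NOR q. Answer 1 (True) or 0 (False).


p = 0, q = 1
Operation: p NOR q
Evaluate: 0 NOR 1 = 0

0


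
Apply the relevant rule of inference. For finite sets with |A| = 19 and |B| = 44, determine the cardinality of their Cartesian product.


The Cartesian product A x B contains all ordered pairs (a, b).
|A x B| = |A| * |B| = 19 * 44 = 836

836


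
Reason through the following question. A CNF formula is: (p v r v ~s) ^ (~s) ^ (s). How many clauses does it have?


A CNF formula is a conjunction of clauses.
Clauses are separated by ^.
Counting the conjuncts: 3 clauses.

3


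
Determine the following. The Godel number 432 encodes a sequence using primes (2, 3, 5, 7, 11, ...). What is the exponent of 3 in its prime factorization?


Factorize 432 by dividing by 3 repeatedly.
Division steps: 3 divides 432 exactly 3 time(s).
Exponent of 3 = 3

3


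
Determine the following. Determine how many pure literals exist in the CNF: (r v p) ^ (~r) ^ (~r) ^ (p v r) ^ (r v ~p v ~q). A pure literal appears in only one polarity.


Check each variable for pure literal status:
p: mixed (not pure)
q: pure negative
r: mixed (not pure)
Pure literal count = 1

1


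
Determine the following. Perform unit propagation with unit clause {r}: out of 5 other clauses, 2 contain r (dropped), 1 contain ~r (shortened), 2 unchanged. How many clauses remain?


Satisfied (removed): 2
Shortened (remain): 1
Unchanged (remain): 2
Remaining = 1 + 2 = 3

3


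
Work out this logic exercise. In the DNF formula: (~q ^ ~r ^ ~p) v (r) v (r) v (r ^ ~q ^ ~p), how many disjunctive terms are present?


A DNF formula is a disjunction of terms (conjunctions).
Terms are separated by v.
Counting the disjuncts: 4 terms.

4


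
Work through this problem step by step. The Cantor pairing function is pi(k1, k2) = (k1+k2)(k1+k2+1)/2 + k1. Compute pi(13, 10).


k1 + k2 = 23
(k1+k2)(k1+k2+1)/2 = 23 * 24 / 2 = 276
pi = 276 + 13 = 289

289


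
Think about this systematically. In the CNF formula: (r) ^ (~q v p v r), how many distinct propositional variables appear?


Identify each variable that appears in the formula.
Variables found: p, q, r
Count = 3

3


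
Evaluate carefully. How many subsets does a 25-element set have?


The power set of a set with n elements has 2^n elements.
|P(S)| = 2^25 = 33554432

33554432


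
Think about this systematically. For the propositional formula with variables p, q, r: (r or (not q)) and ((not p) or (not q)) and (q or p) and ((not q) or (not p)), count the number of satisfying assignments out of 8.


Evaluate all 8 assignments for p, q, r:
p=0, q=0, r=0: 0
p=0, q=0, r=1: 0
p=0, q=1, r=0: 0
p=0, q=1, r=1: 1
p=1, q=0, r=0: 1
p=1, q=0, r=1: 1
p=1, q=1, r=0: 0
p=1, q=1, r=1: 0
Satisfying count = 3

3


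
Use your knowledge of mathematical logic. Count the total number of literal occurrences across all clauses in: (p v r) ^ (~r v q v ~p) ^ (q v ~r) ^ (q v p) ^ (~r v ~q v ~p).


Counting literals in each clause:
Clause 1: 2 literal(s)
Clause 2: 3 literal(s)
Clause 3: 2 literal(s)
Clause 4: 2 literal(s)
Clause 5: 3 literal(s)
Total = 12

12


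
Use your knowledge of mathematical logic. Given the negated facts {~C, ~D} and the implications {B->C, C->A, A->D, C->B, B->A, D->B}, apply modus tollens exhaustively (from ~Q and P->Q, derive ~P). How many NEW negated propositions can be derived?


Initial negated facts: {~C, ~D}
Apply modus tollens to closure:
  ~C and B->C  =>  ~B
  ~D and A->D  =>  ~A
Final negated: {~A, ~B, ~C, ~D}
New negations: {~A, ~B}
Count = 2

2


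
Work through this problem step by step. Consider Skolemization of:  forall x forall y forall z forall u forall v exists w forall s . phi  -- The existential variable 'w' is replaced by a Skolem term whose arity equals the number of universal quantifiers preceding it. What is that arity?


Quantifier prefix: forall x forall y forall z forall u forall v exists w forall s
'w' is existentially quantified at position 6.
Universal variables preceding it: x, y, z, u, v
Skolem function arity = 5

5


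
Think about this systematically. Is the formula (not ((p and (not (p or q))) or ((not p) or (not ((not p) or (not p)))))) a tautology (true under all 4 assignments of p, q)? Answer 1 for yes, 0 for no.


Check all 4 assignments:
p=0, q=0: 0
p=0, q=1: 0
p=1, q=0: 0
p=1, q=1: 0
Satisfying count = 0/4.
Tautology iff count = 4: no.

0


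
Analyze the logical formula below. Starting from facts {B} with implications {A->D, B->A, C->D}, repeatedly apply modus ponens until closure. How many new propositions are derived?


Initial facts: {B}
Apply modus ponens to closure:
  B and B->A  =>  A
  A and A->D  =>  D
Final known: {A, B, D}
New propositions: {A, D}
Count = 2

2


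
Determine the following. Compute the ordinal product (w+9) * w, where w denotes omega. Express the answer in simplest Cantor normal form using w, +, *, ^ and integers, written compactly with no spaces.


Compute (w+9) * w.
Ordinal * is associative and left-distributive over +, but NOT commutative; for finite n>1, n*w = w but w*n stays w*n.
(w+9) * w = sup{(w+9)*k : k<w} = sup{w*k+9} = w^2 (the +9 tail is absorbed in the limit).
Result = w^2

w^2


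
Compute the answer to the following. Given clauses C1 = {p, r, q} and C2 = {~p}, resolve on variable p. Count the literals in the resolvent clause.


Remove p from C1 and ~p from C2.
C1 remainder: {r, q}
C2 remainder: {}
Union (resolvent): {q, r}
Resolvent has 2 literal(s).

2


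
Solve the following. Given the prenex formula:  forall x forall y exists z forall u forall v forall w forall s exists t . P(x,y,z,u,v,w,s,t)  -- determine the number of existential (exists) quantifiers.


Quantifier prefix: forall x forall y exists z forall u forall v forall w forall s exists t
Mark each quantifier type:
  U U E U U U U E
Universal count = 6, Existential count = 2
Asked for existential (exists) quantifiers: 2

2


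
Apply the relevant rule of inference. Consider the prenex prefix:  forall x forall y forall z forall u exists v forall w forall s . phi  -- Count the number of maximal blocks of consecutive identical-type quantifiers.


Quantifier-type sequence: A A A A E A A  (A=forall, E=exists)
Group into maximal same-type runs:
  Ax4 | Ex1 | Ax2
Number of blocks = 3

3


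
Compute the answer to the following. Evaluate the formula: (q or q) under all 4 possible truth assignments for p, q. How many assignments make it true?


Check all 4 assignments:
p=0, q=0: 0
p=0, q=1: 1
p=1, q=0: 0
p=1, q=1: 1
Count of True = 2

2


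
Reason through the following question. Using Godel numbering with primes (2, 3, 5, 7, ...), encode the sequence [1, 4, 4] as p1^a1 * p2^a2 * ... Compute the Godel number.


Encode each element as an exponent of the corresponding prime:
  2^1 = 2
  3^4 = 81
  5^4 = 625
Product = 2 * 81 * 625 = 101250

101250


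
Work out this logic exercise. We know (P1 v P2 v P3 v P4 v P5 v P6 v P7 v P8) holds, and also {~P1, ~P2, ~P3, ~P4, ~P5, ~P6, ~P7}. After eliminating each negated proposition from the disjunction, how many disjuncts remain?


Original disjuncts (8): P1, P2, P3, P4, P5, P6, P7, P8
Negated (eliminate): ~P1, ~P2, ~P3, ~P4, ~P5, ~P6, ~P7
Remaining disjuncts: P8
Count = 8 - 7 = 1

1


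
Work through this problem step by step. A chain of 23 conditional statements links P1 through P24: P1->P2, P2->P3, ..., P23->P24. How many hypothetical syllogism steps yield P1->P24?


With 23 implications in a chain connecting 24 propositions:
P1->P2, P2->P3, ..., P23->P24
Steps needed = (number of implications) - 1 = 23 - 1 = 22

22


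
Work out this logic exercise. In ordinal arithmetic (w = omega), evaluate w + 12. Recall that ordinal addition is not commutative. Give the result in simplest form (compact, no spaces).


Compute w + 12.
Ordinal + is associative but NOT commutative; for finite n>0, n + w = w but w + n stays w+n.
w + 12 is already in normal form (a successor ordinal beyond w).
Result = w+12

w+12


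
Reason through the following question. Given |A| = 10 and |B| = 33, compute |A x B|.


The Cartesian product A x B contains all ordered pairs (a, b).
|A x B| = |A| * |B| = 10 * 33 = 330

330


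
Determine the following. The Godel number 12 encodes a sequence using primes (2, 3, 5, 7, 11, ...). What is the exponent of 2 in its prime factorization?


Factorize 12 by dividing by 2 repeatedly.
Division steps: 2 divides 12 exactly 2 time(s).
Exponent of 2 = 2

2


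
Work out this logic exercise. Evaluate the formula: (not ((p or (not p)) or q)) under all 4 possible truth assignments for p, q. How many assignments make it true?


Check all 4 assignments:
p=0, q=0: 0
p=0, q=1: 0
p=1, q=0: 0
p=1, q=1: 0
Count of True = 0

0


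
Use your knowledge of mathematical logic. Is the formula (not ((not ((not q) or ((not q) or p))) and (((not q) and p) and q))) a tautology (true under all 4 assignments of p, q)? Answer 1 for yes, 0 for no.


Check all 4 assignments:
p=0, q=0: 1
p=0, q=1: 1
p=1, q=0: 1
p=1, q=1: 1
Satisfying count = 4/4.
Tautology iff count = 4: yes.

1


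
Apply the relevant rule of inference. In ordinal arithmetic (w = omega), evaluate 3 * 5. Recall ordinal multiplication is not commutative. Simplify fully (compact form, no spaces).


Compute 3 * 5.
Ordinal * is associative and left-distributive over +, but NOT commutative; for finite n>1, n*w = w but w*n stays w*n.
Both finite; ordinal * agrees with natural *: 3 * 5 = 15.
Result = 15

15


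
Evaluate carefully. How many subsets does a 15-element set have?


The power set of a set with n elements has 2^n elements.
|P(S)| = 2^15 = 32768

32768


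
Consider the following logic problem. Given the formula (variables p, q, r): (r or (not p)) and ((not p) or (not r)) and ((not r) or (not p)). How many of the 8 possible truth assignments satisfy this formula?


Evaluate all 8 assignments for p, q, r:
p=0, q=0, r=0: 1
p=0, q=0, r=1: 1
p=0, q=1, r=0: 1
p=0, q=1, r=1: 1
p=1, q=0, r=0: 0
p=1, q=0, r=1: 0
p=1, q=1, r=0: 0
p=1, q=1, r=1: 0
Satisfying count = 4

4


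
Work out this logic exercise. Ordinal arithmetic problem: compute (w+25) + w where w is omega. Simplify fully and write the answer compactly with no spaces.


Compute (w+25) + w.
Ordinal + is associative but NOT commutative; for finite n>0, n + w = w but w + n stays w+n.
(w+25) + w = w + (25+w) = w + w = w*2 (the finite tail 25 is absorbed by the right w).
Result = w*2

w*2


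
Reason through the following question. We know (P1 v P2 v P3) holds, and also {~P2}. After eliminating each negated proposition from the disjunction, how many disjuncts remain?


Original disjuncts (3): P1, P2, P3
Negated (eliminate): ~P2
Remaining disjuncts: P1, P3
Count = 3 - 1 = 2

2


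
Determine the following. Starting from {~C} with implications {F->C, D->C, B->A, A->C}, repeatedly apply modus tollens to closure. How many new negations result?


Initial negated facts: {~C}
Apply modus tollens to closure:
  ~C and F->C  =>  ~F
  ~C and D->C  =>  ~D
  ~C and A->C  =>  ~A
  ~A and B->A  =>  ~B
Final negated: {~A, ~B, ~C, ~D, ~F}
New negations: {~A, ~B, ~D, ~F}
Count = 4

4


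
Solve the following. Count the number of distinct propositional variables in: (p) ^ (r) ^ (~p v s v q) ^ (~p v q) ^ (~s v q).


Identify each variable that appears in the formula.
Variables found: p, q, r, s
Count = 4

4


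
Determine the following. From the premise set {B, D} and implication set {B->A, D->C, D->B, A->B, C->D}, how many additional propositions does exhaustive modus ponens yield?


Initial facts: {B, D}
Apply modus ponens to closure:
  B and B->A  =>  A
  D and D->C  =>  C
Final known: {A, B, C, D}
New propositions: {A, C}
Count = 2

2


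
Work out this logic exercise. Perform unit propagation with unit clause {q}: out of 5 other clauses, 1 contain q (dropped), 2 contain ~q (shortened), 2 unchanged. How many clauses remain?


Satisfied (removed): 1
Shortened (remain): 2
Unchanged (remain): 2
Remaining = 2 + 2 = 4

4


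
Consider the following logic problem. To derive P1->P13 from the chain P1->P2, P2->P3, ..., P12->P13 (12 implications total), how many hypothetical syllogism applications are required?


With 12 implications in a chain connecting 13 propositions:
P1->P2, P2->P3, ..., P12->P13
Steps needed = (number of implications) - 1 = 12 - 1 = 11

11


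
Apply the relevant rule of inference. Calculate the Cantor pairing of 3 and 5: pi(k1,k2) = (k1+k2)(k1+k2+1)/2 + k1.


k1 + k2 = 8
(k1+k2)(k1+k2+1)/2 = 8 * 9 / 2 = 36
pi = 36 + 3 = 39

39


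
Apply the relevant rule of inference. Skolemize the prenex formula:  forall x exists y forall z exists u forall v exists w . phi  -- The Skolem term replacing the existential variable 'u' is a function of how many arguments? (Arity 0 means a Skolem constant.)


Quantifier prefix: forall x exists y forall z exists u forall v exists w
'u' is existentially quantified at position 4.
Universal variables preceding it: x, z
Skolem function arity = 2

2


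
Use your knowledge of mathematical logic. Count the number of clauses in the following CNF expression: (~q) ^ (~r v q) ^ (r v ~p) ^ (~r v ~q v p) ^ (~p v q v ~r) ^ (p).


A CNF formula is a conjunction of clauses.
Clauses are separated by ^.
Counting the conjuncts: 6 clauses.

6


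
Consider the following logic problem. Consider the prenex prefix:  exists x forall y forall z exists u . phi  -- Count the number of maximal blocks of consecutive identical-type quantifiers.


Quantifier-type sequence: E A A E  (A=forall, E=exists)
Group into maximal same-type runs:
  Ex1 | Ax2 | Ex1
Number of blocks = 3

3


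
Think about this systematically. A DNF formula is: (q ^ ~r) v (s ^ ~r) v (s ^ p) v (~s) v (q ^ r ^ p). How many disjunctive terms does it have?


A DNF formula is a disjunction of terms (conjunctions).
Terms are separated by v.
Counting the disjuncts: 5 terms.

5


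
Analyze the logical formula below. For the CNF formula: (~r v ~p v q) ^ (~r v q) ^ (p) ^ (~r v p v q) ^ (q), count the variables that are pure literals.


Check each variable for pure literal status:
p: mixed (not pure)
q: pure positive
r: pure negative
Pure literal count = 2

2


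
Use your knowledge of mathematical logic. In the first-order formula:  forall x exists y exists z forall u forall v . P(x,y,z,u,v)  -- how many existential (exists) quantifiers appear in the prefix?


Quantifier prefix: forall x exists y exists z forall u forall v
Mark each quantifier type:
  U E E U U
Universal count = 3, Existential count = 2
Asked for existential (exists) quantifiers: 2

2


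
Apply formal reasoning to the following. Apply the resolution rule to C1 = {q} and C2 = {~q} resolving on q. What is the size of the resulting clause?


Remove q from C1 and ~q from C2.
C1 remainder: {}
C2 remainder: {}
Union (resolvent): {} (empty clause)
Resolvent has 0 literal(s).

0


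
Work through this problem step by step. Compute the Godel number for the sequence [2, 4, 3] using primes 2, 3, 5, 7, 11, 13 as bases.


Encode each element as an exponent of the corresponding prime:
  2^2 = 4
  3^4 = 81
  5^3 = 125
Product = 4 * 81 * 125 = 40500

40500


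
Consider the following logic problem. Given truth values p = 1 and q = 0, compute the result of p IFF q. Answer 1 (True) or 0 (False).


p = 1, q = 0
Operation: p IFF q
Evaluate: 1 IFF 0 = 0

0


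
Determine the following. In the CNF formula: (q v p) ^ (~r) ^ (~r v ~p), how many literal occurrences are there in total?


Counting literals in each clause:
Clause 1: 2 literal(s)
Clause 2: 1 literal(s)
Clause 3: 2 literal(s)
Total = 5

5


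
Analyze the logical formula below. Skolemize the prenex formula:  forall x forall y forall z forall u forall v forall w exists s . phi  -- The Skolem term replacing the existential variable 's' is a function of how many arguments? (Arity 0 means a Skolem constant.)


Quantifier prefix: forall x forall y forall z forall u forall v forall w exists s
's' is existentially quantified at position 7.
Universal variables preceding it: x, y, z, u, v, w
Skolem function arity = 6

6


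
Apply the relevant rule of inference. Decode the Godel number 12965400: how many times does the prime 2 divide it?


Factorize 12965400 by dividing by 2 repeatedly.
Division steps: 2 divides 12965400 exactly 3 time(s).
Exponent of 2 = 3

3


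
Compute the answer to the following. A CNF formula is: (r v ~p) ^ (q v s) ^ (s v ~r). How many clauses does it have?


A CNF formula is a conjunction of clauses.
Clauses are separated by ^.
Counting the conjuncts: 3 clauses.

3


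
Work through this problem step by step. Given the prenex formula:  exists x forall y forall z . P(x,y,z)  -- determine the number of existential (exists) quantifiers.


Quantifier prefix: exists x forall y forall z
Mark each quantifier type:
  E U U
Universal count = 2, Existential count = 1
Asked for existential (exists) quantifiers: 1

1


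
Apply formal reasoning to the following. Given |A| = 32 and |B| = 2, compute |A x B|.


The Cartesian product A x B contains all ordered pairs (a, b).
|A x B| = |A| * |B| = 32 * 2 = 64

64


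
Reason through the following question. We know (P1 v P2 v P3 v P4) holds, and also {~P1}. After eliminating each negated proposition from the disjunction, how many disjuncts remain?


Original disjuncts (4): P1, P2, P3, P4
Negated (eliminate): ~P1
Remaining disjuncts: P2, P3, P4
Count = 4 - 1 = 3

3


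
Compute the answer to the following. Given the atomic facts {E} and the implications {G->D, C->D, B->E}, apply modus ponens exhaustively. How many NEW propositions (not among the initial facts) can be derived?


Initial facts: {E}
Apply modus ponens to closure:
  (no implication fires)
Final known: {E}
New propositions: {(none)}
Count = 0

0


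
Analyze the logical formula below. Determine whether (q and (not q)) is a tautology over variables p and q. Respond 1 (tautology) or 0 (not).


Check all 4 assignments:
p=0, q=0: 0
p=0, q=1: 0
p=1, q=0: 0
p=1, q=1: 0
Satisfying count = 0/4.
Tautology iff count = 4: no.

0


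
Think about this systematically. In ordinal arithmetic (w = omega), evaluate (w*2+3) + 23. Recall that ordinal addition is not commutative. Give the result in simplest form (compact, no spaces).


Compute (w*2+3) + 23.
Ordinal + is associative but NOT commutative; for finite n>0, n + w = w but w + n stays w+n.
By associativity: (w*2+3) + 23 = w*2 + (3+23) = w*2+26.
Result = w*2+26

w*2+26


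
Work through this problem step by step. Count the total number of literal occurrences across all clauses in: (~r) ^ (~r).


Counting literals in each clause:
Clause 1: 1 literal(s)
Clause 2: 1 literal(s)
Total = 2

2


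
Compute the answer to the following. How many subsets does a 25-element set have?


The power set of a set with n elements has 2^n elements.
|P(S)| = 2^25 = 33554432

33554432


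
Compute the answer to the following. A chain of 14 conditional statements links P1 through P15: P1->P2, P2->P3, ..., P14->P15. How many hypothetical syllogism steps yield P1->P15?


With 14 implications in a chain connecting 15 propositions:
P1->P2, P2->P3, ..., P14->P15
Steps needed = (number of implications) - 1 = 14 - 1 = 13

13


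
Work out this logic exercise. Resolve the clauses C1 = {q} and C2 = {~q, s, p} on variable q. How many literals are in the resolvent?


Remove q from C1 and ~q from C2.
C1 remainder: {}
C2 remainder: {s, p}
Union (resolvent): {p, s}
Resolvent has 2 literal(s).

2


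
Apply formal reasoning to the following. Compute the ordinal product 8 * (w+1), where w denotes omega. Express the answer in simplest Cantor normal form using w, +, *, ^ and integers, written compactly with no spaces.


Compute 8 * (w+1).
Ordinal * is associative and left-distributive over +, but NOT commutative; for finite n>1, n*w = w but w*n stays w*n.
By left-distributivity: 8 * (w+1) = 8*w + 8*1 = w + 8 = w+8.
Result = w+8

w+8


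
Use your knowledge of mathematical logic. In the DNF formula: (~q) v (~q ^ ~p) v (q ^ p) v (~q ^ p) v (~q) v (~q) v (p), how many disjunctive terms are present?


A DNF formula is a disjunction of terms (conjunctions).
Terms are separated by v.
Counting the disjuncts: 7 terms.

7


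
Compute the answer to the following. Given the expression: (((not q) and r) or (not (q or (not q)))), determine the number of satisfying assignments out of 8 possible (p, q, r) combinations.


Check all 8 assignments:
p=0, q=0, r=0: 0
p=0, q=0, r=1: 1
p=0, q=1, r=0: 0
p=0, q=1, r=1: 0
p=1, q=0, r=0: 0
p=1, q=0, r=1: 1
p=1, q=1, r=0: 0
p=1, q=1, r=1: 0
Count of True = 2

2


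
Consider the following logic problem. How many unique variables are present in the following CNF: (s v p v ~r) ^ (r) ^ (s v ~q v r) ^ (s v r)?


Identify each variable that appears in the formula.
Variables found: p, q, r, s
Count = 4

4


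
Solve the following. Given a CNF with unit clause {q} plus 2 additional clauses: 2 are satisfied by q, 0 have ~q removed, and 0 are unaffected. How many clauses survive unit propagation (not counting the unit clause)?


Satisfied (removed): 2
Shortened (remain): 0
Unchanged (remain): 0
Remaining = 0 + 0 = 0

0


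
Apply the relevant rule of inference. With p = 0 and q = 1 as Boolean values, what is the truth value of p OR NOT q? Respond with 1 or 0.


p = 0, q = 1
Operation: p OR NOT q
Evaluate: 0 OR NOT 1 = 0

0


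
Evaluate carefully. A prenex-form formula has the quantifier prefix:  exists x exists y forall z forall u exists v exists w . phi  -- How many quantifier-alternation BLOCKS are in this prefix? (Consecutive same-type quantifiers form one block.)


Quantifier-type sequence: E E A A E E  (A=forall, E=exists)
Group into maximal same-type runs:
  Ex2 | Ax2 | Ex2
Number of blocks = 3

3


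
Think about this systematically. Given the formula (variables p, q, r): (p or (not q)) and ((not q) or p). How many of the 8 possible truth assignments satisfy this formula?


Evaluate all 8 assignments for p, q, r:
p=0, q=0, r=0: 1
p=0, q=0, r=1: 1
p=0, q=1, r=0: 0
p=0, q=1, r=1: 0
p=1, q=0, r=0: 1
p=1, q=0, r=1: 1
p=1, q=1, r=0: 1
p=1, q=1, r=1: 1
Satisfying count = 6

6


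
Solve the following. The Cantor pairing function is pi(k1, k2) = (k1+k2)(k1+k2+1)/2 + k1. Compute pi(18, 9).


k1 + k2 = 27
(k1+k2)(k1+k2+1)/2 = 27 * 28 / 2 = 378
pi = 378 + 18 = 396

396


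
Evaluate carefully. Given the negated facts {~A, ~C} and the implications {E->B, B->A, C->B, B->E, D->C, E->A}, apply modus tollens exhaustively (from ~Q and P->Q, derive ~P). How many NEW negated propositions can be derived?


Initial negated facts: {~A, ~C}
Apply modus tollens to closure:
  ~A and B->A  =>  ~B
  ~C and D->C  =>  ~D
  ~A and E->A  =>  ~E
Final negated: {~A, ~B, ~C, ~D, ~E}
New negations: {~B, ~D, ~E}
Count = 3

3


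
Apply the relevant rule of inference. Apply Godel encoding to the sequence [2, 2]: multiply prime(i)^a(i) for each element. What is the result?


Encode each element as an exponent of the corresponding prime:
  2^2 = 4
  3^2 = 9
Product = 4 * 9 = 36

36


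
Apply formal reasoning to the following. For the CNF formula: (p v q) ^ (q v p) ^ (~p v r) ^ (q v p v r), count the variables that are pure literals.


Check each variable for pure literal status:
p: mixed (not pure)
q: pure positive
r: pure positive
Pure literal count = 2

2


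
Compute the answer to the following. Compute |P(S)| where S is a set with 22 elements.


The power set of a set with n elements has 2^n elements.
|P(S)| = 2^22 = 4194304

4194304


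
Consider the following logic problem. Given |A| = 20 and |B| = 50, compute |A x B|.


The Cartesian product A x B contains all ordered pairs (a, b).
|A x B| = |A| * |B| = 20 * 50 = 1000

1000


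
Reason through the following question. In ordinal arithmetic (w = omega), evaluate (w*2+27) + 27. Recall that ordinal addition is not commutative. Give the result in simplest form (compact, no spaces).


Compute (w*2+27) + 27.
Ordinal + is associative but NOT commutative; for finite n>0, n + w = w but w + n stays w+n.
By associativity: (w*2+27) + 27 = w*2 + (27+27) = w*2+54.
Result = w*2+54

w*2+54


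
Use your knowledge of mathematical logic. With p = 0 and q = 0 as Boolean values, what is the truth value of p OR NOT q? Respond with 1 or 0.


p = 0, q = 0
Operation: p OR NOT q
Evaluate: 0 OR NOT 0 = 1

1
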